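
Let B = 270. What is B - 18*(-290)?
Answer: 5490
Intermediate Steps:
B - 18*(-290) = 270 - 18*(-290) = 270 + 5220 = 5490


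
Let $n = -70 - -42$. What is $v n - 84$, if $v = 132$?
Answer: $-3780$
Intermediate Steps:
$n = -28$ ($n = -70 + 42 = -28$)
$v n - 84 = 132 \left(-28\right) - 84 = -3696 - 84 = -3780$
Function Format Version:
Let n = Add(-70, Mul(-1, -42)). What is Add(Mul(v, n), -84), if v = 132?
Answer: -3780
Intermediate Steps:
n = -28 (n = Add(-70, 42) = -28)
Add(Mul(v, n), -84) = Add(Mul(132, -28), -84) = Add(-3696, -84) = -3780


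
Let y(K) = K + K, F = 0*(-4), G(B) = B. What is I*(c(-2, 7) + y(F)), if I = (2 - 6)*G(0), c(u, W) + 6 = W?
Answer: 0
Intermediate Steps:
c(u, W) = -6 + W
I = 0 (I = (2 - 6)*0 = -4*0 = 0)
F = 0
y(K) = 2*K
I*(c(-2, 7) + y(F)) = 0*((-6 + 7) + 2*0) = 0*(1 + 0) = 0*1 = 0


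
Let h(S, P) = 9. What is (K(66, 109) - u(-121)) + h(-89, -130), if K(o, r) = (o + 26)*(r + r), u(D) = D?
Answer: 20186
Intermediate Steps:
K(o, r) = 2*r*(26 + o) (K(o, r) = (26 + o)*(2*r) = 2*r*(26 + o))
(K(66, 109) - u(-121)) + h(-89, -130) = (2*109*(26 + 66) - 1*(-121)) + 9 = (2*109*92 + 121) + 9 = (20056 + 121) + 9 = 20177 + 9 = 20186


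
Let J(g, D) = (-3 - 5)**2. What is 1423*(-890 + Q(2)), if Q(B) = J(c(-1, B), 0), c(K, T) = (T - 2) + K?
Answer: -1175398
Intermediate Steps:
c(K, T) = -2 + K + T (c(K, T) = (-2 + T) + K = -2 + K + T)
J(g, D) = 64 (J(g, D) = (-8)**2 = 64)
Q(B) = 64
1423*(-890 + Q(2)) = 1423*(-890 + 64) = 1423*(-826) = -1175398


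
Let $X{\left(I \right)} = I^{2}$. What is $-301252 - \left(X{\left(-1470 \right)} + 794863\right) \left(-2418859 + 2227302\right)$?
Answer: $566196791739$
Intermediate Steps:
$-301252 - \left(X{\left(-1470 \right)} + 794863\right) \left(-2418859 + 2227302\right) = -301252 - \left(\left(-1470\right)^{2} + 794863\right) \left(-2418859 + 2227302\right) = -301252 - \left(2160900 + 794863\right) \left(-191557\right) = -301252 - 2955763 \left(-191557\right) = -301252 - -566197092991 = -301252 + 566197092991 = 566196791739$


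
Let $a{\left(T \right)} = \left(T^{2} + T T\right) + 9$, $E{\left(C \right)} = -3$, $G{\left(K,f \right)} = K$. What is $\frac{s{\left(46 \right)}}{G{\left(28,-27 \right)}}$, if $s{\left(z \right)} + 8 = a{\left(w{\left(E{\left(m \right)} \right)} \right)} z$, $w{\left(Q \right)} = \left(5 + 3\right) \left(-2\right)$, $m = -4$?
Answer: $\frac{11979}{14} \approx 855.64$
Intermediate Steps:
$w{\left(Q \right)} = -16$ ($w{\left(Q \right)} = 8 \left(-2\right) = -16$)
$a{\left(T \right)} = 9 + 2 T^{2}$ ($a{\left(T \right)} = \left(T^{2} + T^{2}\right) + 9 = 2 T^{2} + 9 = 9 + 2 T^{2}$)
$s{\left(z \right)} = -8 + 521 z$ ($s{\left(z \right)} = -8 + \left(9 + 2 \left(-16\right)^{2}\right) z = -8 + \left(9 + 2 \cdot 256\right) z = -8 + \left(9 + 512\right) z = -8 + 521 z$)
$\frac{s{\left(46 \right)}}{G{\left(28,-27 \right)}} = \frac{-8 + 521 \cdot 46}{28} = \left(-8 + 23966\right) \frac{1}{28} = 23958 \cdot \frac{1}{28} = \frac{11979}{14}$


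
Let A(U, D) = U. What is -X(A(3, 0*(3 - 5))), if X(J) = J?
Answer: -3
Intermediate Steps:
-X(A(3, 0*(3 - 5))) = -1*3 = -3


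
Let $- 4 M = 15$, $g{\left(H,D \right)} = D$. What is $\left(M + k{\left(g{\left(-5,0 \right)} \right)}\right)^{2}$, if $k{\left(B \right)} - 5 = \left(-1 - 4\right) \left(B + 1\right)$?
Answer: $\frac{225}{16} \approx 14.063$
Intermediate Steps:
$k{\left(B \right)} = - 5 B$ ($k{\left(B \right)} = 5 + \left(-1 - 4\right) \left(B + 1\right) = 5 - 5 \left(1 + B\right) = 5 - \left(5 + 5 B\right) = - 5 B$)
$M = - \frac{15}{4}$ ($M = \left(- \frac{1}{4}\right) 15 = - \frac{15}{4} \approx -3.75$)
$\left(M + k{\left(g{\left(-5,0 \right)} \right)}\right)^{2} = \left(- \frac{15}{4} - 0\right)^{2} = \left(- \frac{15}{4} + 0\right)^{2} = \left(- \frac{15}{4}\right)^{2} = \frac{225}{16}$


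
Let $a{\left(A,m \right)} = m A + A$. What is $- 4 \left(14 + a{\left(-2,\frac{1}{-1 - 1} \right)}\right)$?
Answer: $-52$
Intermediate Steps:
$a{\left(A,m \right)} = A + A m$ ($a{\left(A,m \right)} = A m + A = A + A m$)
$- 4 \left(14 + a{\left(-2,\frac{1}{-1 - 1} \right)}\right) = - 4 \left(14 - 2 \left(1 + \frac{1}{-1 - 1}\right)\right) = - 4 \left(14 - 2 \left(1 + \frac{1}{-2}\right)\right) = - 4 \left(14 - 2 \left(1 - \frac{1}{2}\right)\right) = - 4 \left(14 - 1\right) = \left(-4\right) 13 = -52$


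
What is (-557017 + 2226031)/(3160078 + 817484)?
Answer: 278169/662927 ≈ 0.41961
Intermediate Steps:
(-557017 + 2226031)/(3160078 + 817484) = 1669014/3977562 = 1669014*(1/3977562) = 278169/662927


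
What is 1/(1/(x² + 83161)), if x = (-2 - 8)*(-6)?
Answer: 86761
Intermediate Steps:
x = 60 (x = -10*(-6) = 60)
1/(1/(x² + 83161)) = 1/(1/(60² + 83161)) = 1/(1/(3600 + 83161)) = 1/(1/86761) = 86761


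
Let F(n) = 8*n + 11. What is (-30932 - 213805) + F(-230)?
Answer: -246566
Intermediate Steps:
F(n) = 11 + 8*n
(-30932 - 213805) + F(-230) = (-30932 - 213805) + (11 + 8*(-230)) = -244737 + (11 - 1840) = -244737 - 1829 = -246566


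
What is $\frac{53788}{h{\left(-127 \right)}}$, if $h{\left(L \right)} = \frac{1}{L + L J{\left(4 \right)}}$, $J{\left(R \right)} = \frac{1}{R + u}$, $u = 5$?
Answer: $- \frac{68310760}{9} \approx -7.5901 \cdot 10^{6}$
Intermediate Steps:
$J{\left(R \right)} = \frac{1}{5 + R}$ ($J{\left(R \right)} = \frac{1}{R + 5} = \frac{1}{5 + R}$)
$h{\left(L \right)} = \frac{9}{10 L}$ ($h{\left(L \right)} = \frac{1}{L + \frac{L}{5 + 4}} = \frac{1}{L + \frac{L}{9}} = \frac{1}{\frac{10}{9} L} = \frac{9}{10 L}$)
$\frac{53788}{h{\left(-127 \right)}} = \frac{53788}{\frac{9}{10} \frac{1}{-127}} = \frac{53788}{\frac{9}{10} \left(- \frac{1}{127}\right)} = \frac{53788}{- \frac{9}{1270}} = 53788 \left(- \frac{1270}{9}\right) = - \frac{68310760}{9}$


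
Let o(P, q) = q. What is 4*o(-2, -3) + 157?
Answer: 145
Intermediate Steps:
4*o(-2, -3) + 157 = 4*(-3) + 157 = -12 + 157 = 145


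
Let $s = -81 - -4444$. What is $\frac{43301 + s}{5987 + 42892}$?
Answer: $\frac{5296}{5431} \approx 0.97514$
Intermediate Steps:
$s = 4363$ ($s = -81 + 4444 = 4363$)
$\frac{43301 + s}{5987 + 42892} = \frac{43301 + 4363}{5987 + 42892} = \frac{47664}{48879} = 47664 \cdot \frac{1}{48879} = \frac{5296}{5431}$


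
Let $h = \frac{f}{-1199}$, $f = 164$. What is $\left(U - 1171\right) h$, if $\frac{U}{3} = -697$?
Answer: $\frac{534968}{1199} \approx 446.18$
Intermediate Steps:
$U = -2091$ ($U = 3 \left(-697\right) = -2091$)
$h = - \frac{164}{1199}$ ($h = \frac{164}{-1199} = 164 \left(- \frac{1}{1199}\right) = - \frac{164}{1199} \approx -0.13678$)
$\left(U - 1171\right) h = \left(-2091 - 1171\right) \left(- \frac{164}{1199}\right) = \left(-3262\right) \left(- \frac{164}{1199}\right) = \frac{534968}{1199}$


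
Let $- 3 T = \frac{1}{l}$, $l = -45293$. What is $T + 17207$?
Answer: $\frac{2338069954}{135879} \approx 17207.0$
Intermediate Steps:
$T = \frac{1}{135879}$ ($T = - \frac{1}{3 \left(-45293\right)} = \left(- \frac{1}{3}\right) \left(- \frac{1}{45293}\right) = \frac{1}{135879} \approx 7.3595 \cdot 10^{-6}$)
$T + 17207 = \frac{1}{135879} + 17207 = \frac{2338069954}{135879}$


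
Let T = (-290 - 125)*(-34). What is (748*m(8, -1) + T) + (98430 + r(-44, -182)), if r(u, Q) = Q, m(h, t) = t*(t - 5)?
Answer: 116846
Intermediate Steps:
m(h, t) = t*(-5 + t)
T = 14110 (T = -415*(-34) = 14110)
(748*m(8, -1) + T) + (98430 + r(-44, -182)) = (748*(-(-5 - 1)) + 14110) + (98430 - 182) = (748*(-1*(-6)) + 14110) + 98248 = (748*6 + 14110) + 98248 = (4488 + 14110) + 98248 = 18598 + 98248 = 116846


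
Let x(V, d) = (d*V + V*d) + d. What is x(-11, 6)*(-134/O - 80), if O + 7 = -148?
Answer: 1545516/155 ≈ 9971.1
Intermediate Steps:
O = -155 (O = -7 - 148 = -155)
x(V, d) = d + 2*V*d (x(V, d) = (V*d + V*d) + d = 2*V*d + d = d + 2*V*d)
x(-11, 6)*(-134/O - 80) = (6*(1 + 2*(-11)))*(-134/(-155) - 80) = (6*(1 - 22))*(-134*(-1/155) - 80) = (6*(-21))*(134/155 - 80) = -126*(-12266/155) = 1545516/155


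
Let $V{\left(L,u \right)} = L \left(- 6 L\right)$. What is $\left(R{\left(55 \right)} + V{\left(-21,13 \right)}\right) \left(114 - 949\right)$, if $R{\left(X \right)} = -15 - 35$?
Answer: $2251160$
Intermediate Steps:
$V{\left(L,u \right)} = - 6 L^{2}$
$R{\left(X \right)} = -50$ ($R{\left(X \right)} = -15 - 35 = -50$)
$\left(R{\left(55 \right)} + V{\left(-21,13 \right)}\right) \left(114 - 949\right) = \left(-50 - 6 \left(-21\right)^{2}\right) \left(114 - 949\right) = \left(-50 - 2646\right) \left(-835\right) = \left(-2696\right) \left(-835\right) = 2251160$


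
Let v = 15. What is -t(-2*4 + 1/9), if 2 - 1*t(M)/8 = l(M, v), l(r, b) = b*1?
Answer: 104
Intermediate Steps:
l(r, b) = b
t(M) = -104 (t(M) = 16 - 8*15 = 16 - 120 = -104)
-t(-2*4 + 1/9) = -1*(-104) = 104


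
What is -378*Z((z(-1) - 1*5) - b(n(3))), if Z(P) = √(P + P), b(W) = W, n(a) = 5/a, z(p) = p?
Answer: -126*I*√138 ≈ -1480.2*I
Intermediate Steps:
Z(P) = √2*√P (Z(P) = √(2*P) = √2*√P)
-378*Z((z(-1) - 1*5) - b(n(3))) = -378*√2*√((-1 - 1*5) - 5/3) = -378*√2*√((-1 - 5) - 5/3) = -378*√2*√(-6 - 1*5/3) = -378*√2*√(-6 - 5/3) = -378*√2*√(-23/3) = -378*√2*I*√69/3 = -126*I*√138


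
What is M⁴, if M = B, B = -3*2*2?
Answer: 20736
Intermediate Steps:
B = -12 (B = -6*2 = -12)
M = -12
M⁴ = (-12)⁴ = 20736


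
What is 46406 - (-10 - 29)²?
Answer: 44885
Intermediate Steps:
46406 - (-10 - 29)² = 46406 - 1*(-39)² = 46406 - 1*1521 = 46406 - 1521 = 44885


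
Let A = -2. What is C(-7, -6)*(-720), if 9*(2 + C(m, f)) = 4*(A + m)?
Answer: 4320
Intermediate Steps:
C(m, f) = -26/9 + 4*m/9 (C(m, f) = -2 + (4*(-2 + m))/9 = -2 + (-8 + 4*m)/9 = -2 + (-8/9 + 4*m/9) = -26/9 + 4*m/9)
C(-7, -6)*(-720) = (-26/9 + (4/9)*(-7))*(-720) = (-26/9 - 28/9)*(-720) = -6*(-720) = 4320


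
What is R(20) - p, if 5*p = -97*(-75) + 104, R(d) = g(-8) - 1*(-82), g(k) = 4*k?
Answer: -7129/5 ≈ -1425.8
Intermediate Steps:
R(d) = 50 (R(d) = 4*(-8) - 1*(-82) = -32 + 82 = 50)
p = 7379/5 (p = (-97*(-75) + 104)/5 = (7275 + 104)/5 = (⅕)*7379 = 7379/5 ≈ 1475.8)
R(20) - p = 50 - 1*7379/5 = 50 - 7379/5 = -7129/5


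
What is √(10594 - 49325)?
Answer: I*√38731 ≈ 196.8*I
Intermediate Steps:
√(10594 - 49325) = √(-38731) = I*√38731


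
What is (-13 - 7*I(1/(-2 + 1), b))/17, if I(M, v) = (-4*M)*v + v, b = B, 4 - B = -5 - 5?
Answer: -503/17 ≈ -29.588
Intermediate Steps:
B = 14 (B = 4 - (-5 - 5) = 4 - 1*(-10) = 4 + 10 = 14)
b = 14
I(M, v) = v - 4*M*v (I(M, v) = -4*M*v + v = v - 4*M*v)
(-13 - 7*I(1/(-2 + 1), b))/17 = (-13 - 98*(1 - 4/(-2 + 1)))/17 = (-13 - 98*(1 - 4/(-1)))*(1/17) = (-13 - 98*(1 - 4*(-1)))*(1/17) = (-13 - 98*(1 + 4))*(1/17) = (-13 - 98*5)*(1/17) = (-13 - 7*70)*(1/17) = (-13 - 490)*(1/17) = -503*1/17 = -503/17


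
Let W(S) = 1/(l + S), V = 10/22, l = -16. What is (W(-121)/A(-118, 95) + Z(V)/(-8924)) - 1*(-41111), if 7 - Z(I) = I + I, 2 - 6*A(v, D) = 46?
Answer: 552879972155/13448468 ≈ 41111.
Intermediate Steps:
V = 5/11 (V = 10*(1/22) = 5/11 ≈ 0.45455)
A(v, D) = -22/3 (A(v, D) = 1/3 - 1/6*46 = 1/3 - 23/3 = -22/3)
Z(I) = 7 - 2*I (Z(I) = 7 - (I + I) = 7 - 2*I)
W(S) = 1/(-16 + S)
(W(-121)/A(-118, 95) + Z(V)/(-8924)) - 1*(-41111) = (1/((-16 - 121)*(-22/3)) + (7 - 2*5/11)/(-8924)) - 1*(-41111) = (-3/22/(-137) + (7 - 10/11)*(-1/8924)) + 41111 = (-1/137*(-3/22) + (67/11)*(-1/8924)) + 41111 = (3/3014 - 67/98164) + 41111 = 4207/13448468 + 41111 = 552879972155/13448468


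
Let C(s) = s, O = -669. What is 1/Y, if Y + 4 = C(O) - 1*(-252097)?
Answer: 1/251424 ≈ 3.9773e-6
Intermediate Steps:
Y = 251424 (Y = -4 + (-669 - 1*(-252097)) = -4 + (-669 + 252097) = -4 + 251428 = 251424)
1/Y = 1/251424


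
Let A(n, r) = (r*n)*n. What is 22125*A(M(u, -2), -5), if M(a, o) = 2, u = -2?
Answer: -442500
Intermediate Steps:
A(n, r) = r*n² (A(n, r) = (n*r)*n = r*n²)
22125*A(M(u, -2), -5) = 22125*(-5*2²) = 22125*(-5*4) = 22125*(-20) = -442500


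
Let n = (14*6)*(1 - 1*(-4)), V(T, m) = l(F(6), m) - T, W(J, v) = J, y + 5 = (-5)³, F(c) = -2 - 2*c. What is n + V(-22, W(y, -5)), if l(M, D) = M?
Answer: 428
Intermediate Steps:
y = -130 (y = -5 + (-5)³ = -5 - 125 = -130)
V(T, m) = -14 - T (V(T, m) = (-2 - 2*6) - T = (-2 - 12) - T = -14 - T)
n = 420 (n = 84*(1 + 4) = 84*5 = 420)
n + V(-22, W(y, -5)) = 420 + (-14 - 1*(-22)) = 420 + (-14 + 22) = 420 + 8 = 428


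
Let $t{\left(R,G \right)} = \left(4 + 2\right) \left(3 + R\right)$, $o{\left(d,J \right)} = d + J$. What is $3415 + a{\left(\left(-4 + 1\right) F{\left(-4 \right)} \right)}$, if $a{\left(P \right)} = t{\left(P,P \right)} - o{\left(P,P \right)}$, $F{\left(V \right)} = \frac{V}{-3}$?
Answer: $3417$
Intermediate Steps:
$o{\left(d,J \right)} = J + d$
$F{\left(V \right)} = - \frac{V}{3}$ ($F{\left(V \right)} = V \left(- \frac{1}{3}\right) = - \frac{V}{3}$)
$t{\left(R,G \right)} = 18 + 6 R$ ($t{\left(R,G \right)} = 6 \left(3 + R\right) = 18 + 6 R$)
$a{\left(P \right)} = 18 + 4 P$ ($a{\left(P \right)} = \left(18 + 6 P\right) - \left(P + P\right) = \left(18 + 6 P\right) - 2 P = 18 + 4 P$)
$3415 + a{\left(\left(-4 + 1\right) F{\left(-4 \right)} \right)} = 3415 + \left(18 + 4 \left(-4 + 1\right) \left(\left(- \frac{1}{3}\right) \left(-4\right)\right)\right) = 3415 + \left(18 + 4 \left(\left(-3\right) \frac{4}{3}\right)\right) = 3415 + \left(18 + 4 \left(-4\right)\right) = 3415 + \left(18 - 16\right) = 3415 + 2 = 3417$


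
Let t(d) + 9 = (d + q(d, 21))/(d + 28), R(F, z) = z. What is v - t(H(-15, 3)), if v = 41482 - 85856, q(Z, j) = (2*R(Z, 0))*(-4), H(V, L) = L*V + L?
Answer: -44368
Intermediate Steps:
H(V, L) = L + L*V
q(Z, j) = 0 (q(Z, j) = (2*0)*(-4) = 0*(-4) = 0)
t(d) = -9 + d/(28 + d) (t(d) = -9 + (d + 0)/(d + 28) = -9 + d/(28 + d))
v = -44374
v - t(H(-15, 3)) = -44374 - 4*(-63 - 6*(1 - 15))/(28 + 3*(1 - 15)) = -44374 - 4*(-63 - 6*(-14))/(28 + 3*(-14)) = -44374 - 4*(-63 - 2*(-42))/(28 - 42) = -44374 - 4*(-63 + 84)/(-14) = -44374 - 4*(-1)*21/14 = -44374 - 1*(-6) = -44374 + 6 = -44368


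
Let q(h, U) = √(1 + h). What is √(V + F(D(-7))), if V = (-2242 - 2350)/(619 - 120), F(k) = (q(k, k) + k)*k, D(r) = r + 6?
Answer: I*√2042407/499 ≈ 2.864*I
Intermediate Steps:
D(r) = 6 + r
F(k) = k*(k + √(1 + k)) (F(k) = (√(1 + k) + k)*k = (k + √(1 + k))*k = k*(k + √(1 + k)))
V = -4592/499 ≈ -9.2024
√(V + F(D(-7))) = √(-4592/499 + (6 - 7)*((6 - 7) + √(1 + (6 - 7)))) = √(-4592/499 - (-1 + √(1 - 1))) = √(-4592/499 - (-1 + √0)) = √(-4592/499 - (-1 + 0)) = √(-4592/499 - 1*(-1)) = √(-4592/499 + 1) = √(-4093/499) = I*√2042407/499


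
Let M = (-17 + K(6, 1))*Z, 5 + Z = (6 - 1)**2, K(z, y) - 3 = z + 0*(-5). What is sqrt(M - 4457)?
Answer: 9*I*sqrt(57) ≈ 67.948*I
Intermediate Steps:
K(z, y) = 3 + z (K(z, y) = 3 + (z + 0*(-5)) = 3 + (z + 0) = 3 + z)
Z = 20 (Z = -5 + (6 - 1)**2 = -5 + 5**2 = -5 + 25 = 20)
M = -160 (M = (-17 + (3 + 6))*20 = (-17 + 9)*20 = -8*20 = -160)
sqrt(M - 4457) = sqrt(-160 - 4457) = sqrt(-4617) = 9*I*sqrt(57)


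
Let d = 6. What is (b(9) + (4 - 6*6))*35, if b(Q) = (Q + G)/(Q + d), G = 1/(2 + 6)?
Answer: -26369/24 ≈ -1098.7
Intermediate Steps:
G = ⅛ (G = 1/8 = ⅛ ≈ 0.12500)
b(Q) = (⅛ + Q)/(6 + Q) (b(Q) = (Q + ⅛)/(Q + 6) = (⅛ + Q)/(6 + Q))
(b(9) + (4 - 6*6))*35 = ((⅛ + 9)/(6 + 9) + (4 - 6*6))*35 = ((73/8)/15 + (4 - 36))*35 = ((1/15)*(73/8) - 32)*35 = (73/120 - 32)*35 = -3767/120*35 = -26369/24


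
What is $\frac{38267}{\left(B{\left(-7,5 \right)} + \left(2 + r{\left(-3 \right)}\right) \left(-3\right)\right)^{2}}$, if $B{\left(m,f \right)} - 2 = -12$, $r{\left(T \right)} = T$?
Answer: $\frac{38267}{49} \approx 780.96$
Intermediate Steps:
$B{\left(m,f \right)} = -10$ ($B{\left(m,f \right)} = 2 - 12 = -10$)
$\frac{38267}{\left(B{\left(-7,5 \right)} + \left(2 + r{\left(-3 \right)}\right) \left(-3\right)\right)^{2}} = \frac{38267}{\left(-10 + \left(2 - 3\right) \left(-3\right)\right)^{2}} = \frac{38267}{\left(-10 - -3\right)^{2}} = \frac{38267}{\left(-10 + 3\right)^{2}} = \frac{38267}{\left(-7\right)^{2}} = \frac{38267}{49}$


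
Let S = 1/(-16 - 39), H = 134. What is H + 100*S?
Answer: 1454/11 ≈ 132.18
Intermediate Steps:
S = -1/55 (S = 1/(-55) = -1/55 ≈ -0.018182)
H + 100*S = 134 + 100*(-1/55) = 134 - 20/11 = 1454/11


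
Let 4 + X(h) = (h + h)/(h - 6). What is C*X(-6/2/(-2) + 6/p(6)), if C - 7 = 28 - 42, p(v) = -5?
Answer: 546/19 ≈ 28.737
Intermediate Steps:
X(h) = -4 + 2*h/(-6 + h) (X(h) = -4 + (h + h)/(h - 6) = -4 + (2*h)/(-6 + h) = -4 + 2*h/(-6 + h))
C = -7 (C = 7 + (28 - 42) = 7 - 14 = -7)
C*X(-6/2/(-2) + 6/p(6)) = -14*(12 - (-6/2/(-2) + 6/(-5)))/(-6 + (-6/2/(-2) + 6/(-5))) = -14*(12 - (-6*½*(-½) + 6*(-⅕)))/(-6 + (-6*½*(-½) + 6*(-⅕))) = -14*(12 - (-3*(-½) - 6/5))/(-6 + (-3*(-½) - 6/5)) = -14*(12 - (3/2 - 6/5))/(-6 + (3/2 - 6/5)) = -14*(12 - 1*3/10)/(-6 + 3/10) = -14*(12 - 3/10)/(-57/10) = -14*(-10)*117/(57*10) = -7*(-78/19) = 546/19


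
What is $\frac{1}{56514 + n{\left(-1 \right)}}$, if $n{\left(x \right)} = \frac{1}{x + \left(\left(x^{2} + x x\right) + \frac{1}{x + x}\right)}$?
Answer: $\frac{1}{56516} \approx 1.7694 \cdot 10^{-5}$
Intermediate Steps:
$n{\left(x \right)} = \frac{1}{x + \frac{1}{2 x} + 2 x^{2}}$ ($n{\left(x \right)} = \frac{1}{x + \left(\left(x^{2} + x^{2}\right) + \frac{1}{2 x}\right)} = \frac{1}{x + \left(2 x^{2} + \frac{1}{2 x}\right)} = \frac{1}{x + \left(\frac{1}{2 x} + 2 x^{2}\right)} = \frac{1}{x + \frac{1}{2 x} + 2 x^{2}}$)
$\frac{1}{56514 + n{\left(-1 \right)}} = \frac{1}{56514 + 2 \left(-1\right) \frac{1}{1 + 2 \left(-1\right)^{2} + 4 \left(-1\right)^{3}}} = \frac{1}{56514 + 2 \left(-1\right) \frac{1}{1 + 2 \cdot 1 + 4 \left(-1\right)}} = \frac{1}{56514 + 2 \left(-1\right) \frac{1}{1 + 2 - 4}} = \frac{1}{56514 + 2 \left(-1\right) \frac{1}{-1}} = \frac{1}{56514 + 2 \left(-1\right) \left(-1\right)} = \frac{1}{56514 + 2} = \frac{1}{56516}$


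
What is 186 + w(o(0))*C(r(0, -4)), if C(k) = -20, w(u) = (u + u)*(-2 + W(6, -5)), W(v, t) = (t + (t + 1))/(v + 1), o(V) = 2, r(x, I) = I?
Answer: 3142/7 ≈ 448.86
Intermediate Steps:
W(v, t) = (1 + 2*t)/(1 + v) (W(v, t) = (t + (1 + t))/(1 + v) = (1 + 2*t)/(1 + v))
w(u) = -46*u/7 (w(u) = (u + u)*(-2 + (1 + 2*(-5))/(1 + 6)) = (2*u)*(-2 + (1 - 10)/7) = (2*u)*(-2 + (⅐)*(-9)) = (2*u)*(-2 - 9/7) = (2*u)*(-23/7) = -46*u/7)
186 + w(o(0))*C(r(0, -4)) = 186 - 46/7*2*(-20) = 186 - 92/7*(-20) = 186 + 1840/7 = 3142/7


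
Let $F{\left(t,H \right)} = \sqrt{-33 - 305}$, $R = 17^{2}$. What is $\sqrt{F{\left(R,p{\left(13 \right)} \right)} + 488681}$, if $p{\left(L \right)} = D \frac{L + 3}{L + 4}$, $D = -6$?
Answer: $\sqrt{488681 + 13 i \sqrt{2}} \approx 699.06 + 0.01 i$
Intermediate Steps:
$R = 289$
$p{\left(L \right)} = - \frac{6 \left(3 + L\right)}{4 + L}$ ($p{\left(L \right)} = - 6 \frac{L + 3}{L + 4} = - 6 \frac{3 + L}{4 + L} = - \frac{6 \left(3 + L\right)}{4 + L}$)
$F{\left(t,H \right)} = 13 i \sqrt{2}$ ($F{\left(t,H \right)} = \sqrt{-338} = 13 i \sqrt{2}$)
$\sqrt{F{\left(R,p{\left(13 \right)} \right)} + 488681} = \sqrt{13 i \sqrt{2} + 488681} = \sqrt{488681 + 13 i \sqrt{2}}$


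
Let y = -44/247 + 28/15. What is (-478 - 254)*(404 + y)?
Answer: -366750544/1235 ≈ -2.9696e+5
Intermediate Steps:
y = 6256/3705 (y = -44*1/247 + 28*(1/15) = -44/247 + 28/15 = 6256/3705 ≈ 1.6885)
(-478 - 254)*(404 + y) = (-478 - 254)*(404 + 6256/3705) = -732*1503076/3705 = -366750544/1235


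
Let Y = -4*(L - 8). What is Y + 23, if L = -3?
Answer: 67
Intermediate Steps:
Y = 44 (Y = -4*(-3 - 8) = -4*(-11) = 44)
Y + 23 = 44 + 23 = 67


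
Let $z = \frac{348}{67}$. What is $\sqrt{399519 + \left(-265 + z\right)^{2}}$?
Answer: $\frac{2 \sqrt{524111110}}{67} \approx 683.39$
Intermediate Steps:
$z = \frac{348}{67}$ ($z = 348 \cdot \frac{1}{67} = \frac{348}{67} \approx 5.194$)
$\sqrt{399519 + \left(-265 + z\right)^{2}} = \sqrt{399519 + \left(-265 + \frac{348}{67}\right)^{2}} = \sqrt{399519 + \left(- \frac{17407}{67}\right)^{2}} = \sqrt{399519 + \frac{303003649}{4489}} = \sqrt{\frac{2096444440}{4489}} = \frac{2 \sqrt{524111110}}{67}$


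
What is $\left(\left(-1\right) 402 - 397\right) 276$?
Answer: $-220524$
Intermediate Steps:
$\left(\left(-1\right) 402 - 397\right) 276 = \left(-402 - 397\right) 276 = \left(-799\right) 276 = -220524$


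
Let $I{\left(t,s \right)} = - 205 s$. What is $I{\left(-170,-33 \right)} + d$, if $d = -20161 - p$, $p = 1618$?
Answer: $-15014$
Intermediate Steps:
$d = -21779$ ($d = -20161 - 1618 = -21779$)
$I{\left(-170,-33 \right)} + d = \left(-205\right) \left(-33\right) - 21779 = 6765 - 21779 = -15014$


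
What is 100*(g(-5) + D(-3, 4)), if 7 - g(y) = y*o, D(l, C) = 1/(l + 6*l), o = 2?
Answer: 35600/21 ≈ 1695.2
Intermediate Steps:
D(l, C) = 1/(7*l)
g(y) = 7 - 2*y (g(y) = 7 - y*2 = 7 - 2*y)
100*(g(-5) + D(-3, 4)) = 100*((7 - 2*(-5)) + (1/7)/(-3)) = 100*((7 + 10) + (1/7)*(-1/3)) = 100*(17 - 1/21) = 100*(356/21) = 35600/21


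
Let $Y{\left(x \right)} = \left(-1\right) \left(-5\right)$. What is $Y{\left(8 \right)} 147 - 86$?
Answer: $649$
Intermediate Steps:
$Y{\left(x \right)} = 5$
$Y{\left(8 \right)} 147 - 86 = 5 \cdot 147 - 86 = 735 - 86 = 649$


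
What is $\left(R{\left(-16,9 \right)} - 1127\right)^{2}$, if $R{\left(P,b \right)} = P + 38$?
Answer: $1221025$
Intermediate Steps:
$R{\left(P,b \right)} = 38 + P$
$\left(R{\left(-16,9 \right)} - 1127\right)^{2} = \left(\left(38 - 16\right) - 1127\right)^{2} = \left(22 - 1127\right)^{2} = \left(-1105\right)^{2} = 1221025$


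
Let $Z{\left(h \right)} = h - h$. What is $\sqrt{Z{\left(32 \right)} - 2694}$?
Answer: $i \sqrt{2694} \approx 51.904 i$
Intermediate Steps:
$Z{\left(h \right)} = 0$
$\sqrt{Z{\left(32 \right)} - 2694} = \sqrt{0 - 2694} = \sqrt{-2694} = i \sqrt{2694}$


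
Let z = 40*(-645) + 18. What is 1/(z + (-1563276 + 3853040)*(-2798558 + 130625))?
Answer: -1/6108936963594 ≈ -1.6369e-13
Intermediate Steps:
z = -25782 (z = -25800 + 18 = -25782)
1/(z + (-1563276 + 3853040)*(-2798558 + 130625)) = 1/(-25782 + (-1563276 + 3853040)*(-2798558 + 130625)) = 1/(-25782 + 2289764*(-2667933)) = 1/(-25782 - 6108936937812) = 1/(-6108936963594) = -1/6108936963594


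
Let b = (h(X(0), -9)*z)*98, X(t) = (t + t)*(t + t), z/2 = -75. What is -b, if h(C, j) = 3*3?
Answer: 132300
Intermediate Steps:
z = -150 (z = 2*(-75) = -150)
X(t) = 4*t² (X(t) = (2*t)*(2*t) = 4*t²)
h(C, j) = 9
b = -132300 (b = (9*(-150))*98 = -1350*98 = -132300)
-b = -1*(-132300) = 132300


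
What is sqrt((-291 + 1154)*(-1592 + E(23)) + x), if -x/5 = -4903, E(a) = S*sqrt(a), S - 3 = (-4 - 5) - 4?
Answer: sqrt(-1349381 - 8630*sqrt(23)) ≈ 1179.3*I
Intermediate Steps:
S = -10 (S = 3 + ((-4 - 5) - 4) = 3 + (-9 - 4) = 3 - 13 = -10)
E(a) = -10*sqrt(a)
x = 24515 (x = -5*(-4903) = 24515)
sqrt((-291 + 1154)*(-1592 + E(23)) + x) = sqrt((-291 + 1154)*(-1592 - 10*sqrt(23)) + 24515) = sqrt(863*(-1592 - 10*sqrt(23)) + 24515) = sqrt((-1373896 - 8630*sqrt(23)) + 24515) = sqrt(-1349381 - 8630*sqrt(23))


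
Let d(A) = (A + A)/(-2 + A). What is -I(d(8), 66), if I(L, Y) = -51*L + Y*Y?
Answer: -4220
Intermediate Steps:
d(A) = 2*A/(-2 + A) (d(A) = (2*A)/(-2 + A) = 2*A/(-2 + A))
I(L, Y) = Y**2 - 51*L (I(L, Y) = -51*L + Y**2 = Y**2 - 51*L)
-I(d(8), 66) = -(66**2 - 102*8/(-2 + 8)) = -(4356 - 102*8/6) = -(4356 - 51*8/3) = -(4356 - 136) = -1*4220 = -4220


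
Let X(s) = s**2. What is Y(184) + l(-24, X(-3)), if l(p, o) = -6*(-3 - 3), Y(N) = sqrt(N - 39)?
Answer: 36 + sqrt(145) ≈ 48.042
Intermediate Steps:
Y(N) = sqrt(-39 + N)
l(p, o) = 36 (l(p, o) = -6*(-6) = 36)
Y(184) + l(-24, X(-3)) = sqrt(-39 + 184) + 36 = sqrt(145) + 36 = 36 + sqrt(145)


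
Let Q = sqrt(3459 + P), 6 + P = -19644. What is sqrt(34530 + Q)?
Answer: sqrt(34530 + 3*I*sqrt(1799)) ≈ 185.82 + 0.3424*I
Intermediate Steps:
P = -19650 (P = -6 - 19644 = -19650)
Q = 3*I*sqrt(1799) (Q = sqrt(3459 - 19650) = sqrt(-16191) = 3*I*sqrt(1799) ≈ 127.24*I)
sqrt(34530 + Q) = sqrt(34530 + 3*I*sqrt(1799))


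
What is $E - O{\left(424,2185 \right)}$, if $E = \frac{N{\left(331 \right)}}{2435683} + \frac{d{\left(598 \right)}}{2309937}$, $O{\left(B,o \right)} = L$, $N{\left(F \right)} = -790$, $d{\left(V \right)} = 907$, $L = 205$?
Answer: $- \frac{1153385843489804}{5626274281971} \approx -205.0$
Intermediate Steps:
$O{\left(B,o \right)} = 205$
$E = \frac{384314251}{5626274281971}$ ($E = - \frac{790}{2435683} + \frac{907}{2309937} = \frac{384314251}{5626274281971} \approx 6.8307 \cdot 10^{-5}$)
$E - O{\left(424,2185 \right)} = \frac{384314251}{5626274281971} - 205 = - \frac{1153385843489804}{5626274281971}$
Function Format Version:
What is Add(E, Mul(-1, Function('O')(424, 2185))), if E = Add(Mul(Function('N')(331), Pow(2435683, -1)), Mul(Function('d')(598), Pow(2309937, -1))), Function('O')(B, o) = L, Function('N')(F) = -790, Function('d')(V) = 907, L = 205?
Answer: Rational(-1153385843489804, 5626274281971) ≈ -205.00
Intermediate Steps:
Function('O')(B, o) = 205
E = Rational(384314251, 5626274281971) (E = Add(Mul(-790, Pow(2435683, -1)), Mul(907, Pow(2309937, -1))) = Add(Mul(-790, Rational(1, 2435683)), Mul(907, Rational(1, 2309937))) = Add(Rational(-790, 2435683), Rational(907, 2309937)) = Rational(384314251, 5626274281971) ≈ 6.8307e-5)
Add(E, Mul(-1, Function('O')(424, 2185))) = Add(Rational(384314251, 5626274281971), Mul(-1, 205)) = Add(Rational(384314251, 5626274281971), -205) = Rational(-1153385843489804, 5626274281971)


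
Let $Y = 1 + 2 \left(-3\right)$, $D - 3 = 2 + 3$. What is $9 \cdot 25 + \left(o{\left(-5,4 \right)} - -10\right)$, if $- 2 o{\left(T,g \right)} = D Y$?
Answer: $255$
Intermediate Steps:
$D = 8$ ($D = 3 + \left(2 + 3\right) = 3 + 5 = 8$)
$Y = -5$ ($Y = 1 - 6 = -5$)
$o{\left(T,g \right)} = 20$ ($o{\left(T,g \right)} = - \frac{8 \left(-5\right)}{2} = \left(- \frac{1}{2}\right) \left(-40\right) = 20$)
$9 \cdot 25 + \left(o{\left(-5,4 \right)} - -10\right) = 9 \cdot 25 + \left(20 - -10\right) = 225 + \left(20 + 10\right) = 225 + 30 = 255$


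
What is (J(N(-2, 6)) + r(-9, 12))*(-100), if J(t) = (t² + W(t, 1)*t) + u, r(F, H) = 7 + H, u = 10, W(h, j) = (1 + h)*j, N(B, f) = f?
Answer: -10700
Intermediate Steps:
W(h, j) = j*(1 + h)
J(t) = 10 + t² + t*(1 + t) (J(t) = (t² + (1*(1 + t))*t) + 10 = (t² + (1 + t)*t) + 10 = (t² + t*(1 + t)) + 10 = 10 + t² + t*(1 + t))
(J(N(-2, 6)) + r(-9, 12))*(-100) = ((10 + 6 + 2*6²) + (7 + 12))*(-100) = ((10 + 6 + 2*36) + 19)*(-100) = ((10 + 6 + 72) + 19)*(-100) = (88 + 19)*(-100) = 107*(-100) = -10700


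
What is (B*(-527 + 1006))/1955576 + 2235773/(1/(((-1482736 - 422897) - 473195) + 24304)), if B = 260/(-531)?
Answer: -1366595723146440890263/259602714 ≈ -5.2642e+12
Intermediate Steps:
B = -260/531 (B = 260*(-1/531) = -260/531 ≈ -0.48964)
(B*(-527 + 1006))/1955576 + 2235773/(1/(((-1482736 - 422897) - 473195) + 24304)) = -260*(-527 + 1006)/531/1955576 + 2235773/(1/(((-1482736 - 422897) - 473195) + 24304)) = -260/531*479*(1/1955576) + 2235773/(1/((-1905633 - 473195) + 24304)) = -124540/531*1/1955576 + 2235773/(1/(-2378828 + 24304)) = -31135/259602714 + 2235773/(1/(-2354524)) = -31135/259602714 + 2235773/(-1/2354524) = -31135/259602714 + 2235773*(-2354524) = -31135/259602714 - 5264181187052 = -1366595723146440890263/259602714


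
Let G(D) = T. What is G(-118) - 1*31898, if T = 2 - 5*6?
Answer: -31926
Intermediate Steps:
T = -28 (T = 2 - 30 = -28)
G(D) = -28
G(-118) - 1*31898 = -28 - 1*31898 = -28 - 31898 = -31926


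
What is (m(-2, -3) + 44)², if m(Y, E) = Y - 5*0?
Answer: 1764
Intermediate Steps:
m(Y, E) = Y (m(Y, E) = Y + 0 = Y)
(m(-2, -3) + 44)² = (-2 + 44)² = 42² = 1764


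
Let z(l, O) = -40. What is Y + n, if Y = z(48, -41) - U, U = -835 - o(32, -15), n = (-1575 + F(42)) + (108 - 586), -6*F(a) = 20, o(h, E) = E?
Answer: -3829/3 ≈ -1276.3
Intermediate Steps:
F(a) = -10/3 (F(a) = -1/6*20 = -10/3)
n = -6169/3 (n = (-1575 - 10/3) + (108 - 586) = -4735/3 - 478 = -6169/3 ≈ -2056.3)
U = -820 (U = -835 - 1*(-15) = -835 + 15 = -820)
Y = 780 (Y = -40 - 1*(-820) = -40 + 820 = 780)
Y + n = 780 - 6169/3 = -3829/3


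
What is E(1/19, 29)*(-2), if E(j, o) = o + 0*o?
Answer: -58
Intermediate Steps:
E(j, o) = o (E(j, o) = o + 0 = o)
E(1/19, 29)*(-2) = 29*(-2) = -58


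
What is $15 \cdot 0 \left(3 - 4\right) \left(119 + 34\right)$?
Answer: $0$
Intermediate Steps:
$15 \cdot 0 \left(3 - 4\right) \left(119 + 34\right) = 15 \cdot 0 \left(-1\right) 153 = 15 \cdot 0 \cdot 153 = 0 \cdot 153 = 0$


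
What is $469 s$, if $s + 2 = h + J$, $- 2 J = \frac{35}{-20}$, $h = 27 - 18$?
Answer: $\frac{29547}{8} \approx 3693.4$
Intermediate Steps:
$h = 9$ ($h = 27 - 18 = 9$)
$J = \frac{7}{8}$ ($J = - \frac{35 \frac{1}{-20}}{2} = - \frac{35 \left(- \frac{1}{20}\right)}{2} = \left(- \frac{1}{2}\right) \left(- \frac{7}{4}\right) = \frac{7}{8} \approx 0.875$)
$s = \frac{63}{8}$ ($s = -2 + \left(9 + \frac{7}{8}\right) = -2 + \frac{79}{8} = \frac{63}{8} \approx 7.875$)
$469 s = 469 \cdot \frac{63}{8} = \frac{29547}{8}$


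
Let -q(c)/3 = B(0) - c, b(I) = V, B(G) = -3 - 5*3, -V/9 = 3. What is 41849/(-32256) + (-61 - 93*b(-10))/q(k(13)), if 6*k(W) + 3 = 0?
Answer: 1463431/32256 ≈ 45.369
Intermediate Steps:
V = -27 (V = -9*3 = -27)
B(G) = -18 (B(G) = -3 - 15 = -18)
b(I) = -27
k(W) = -½ (k(W) = -½ + (⅙)*0 = -½ + 0 = -½)
q(c) = 54 + 3*c (q(c) = -3*(-18 - c) = 54 + 3*c)
41849/(-32256) + (-61 - 93*b(-10))/q(k(13)) = 41849/(-32256) + (-61 - 93*(-27))/(54 + 3*(-½)) = 41849*(-1/32256) + (-61 + 2511)/(54 - 3/2) = -41849/32256 + 2450/(105/2) = -41849/32256 + 2450*(2/105) = -41849/32256 + 140/3 = 1463431/32256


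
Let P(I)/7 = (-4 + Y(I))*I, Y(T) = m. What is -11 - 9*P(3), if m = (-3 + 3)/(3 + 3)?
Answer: 745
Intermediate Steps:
m = 0 (m = 0/6 = 0*(⅙) = 0)
Y(T) = 0
P(I) = -28*I (P(I) = 7*((-4 + 0)*I) = 7*(-4*I) = -28*I)
-11 - 9*P(3) = -11 - (-252)*3 = -11 - 9*(-84) = -11 + 756 = 745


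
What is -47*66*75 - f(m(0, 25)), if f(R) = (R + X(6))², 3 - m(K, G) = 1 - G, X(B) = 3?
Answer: -233550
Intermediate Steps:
m(K, G) = 2 + G (m(K, G) = 3 - (1 - G) = 3 + (-1 + G) = 2 + G)
f(R) = (3 + R)² (f(R) = (R + 3)² = (3 + R)²)
-47*66*75 - f(m(0, 25)) = -47*66*75 - (3 + (2 + 25))² = -3102*75 - (3 + 27)² = -232650 - 1*30² = -232650 - 1*900 = -232650 - 900 = -233550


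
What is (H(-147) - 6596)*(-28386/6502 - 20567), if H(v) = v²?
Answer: -1004032057630/3251 ≈ -3.0884e+8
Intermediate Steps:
(H(-147) - 6596)*(-28386/6502 - 20567) = ((-147)² - 6596)*(-28386/6502 - 20567) = (21609 - 6596)*(-28386*1/6502 - 20567) = 15013*(-14193/3251 - 20567) = 15013*(-66877510/3251) = -1004032057630/3251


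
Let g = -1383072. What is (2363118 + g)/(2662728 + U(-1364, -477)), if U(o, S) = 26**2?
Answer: 490023/1331702 ≈ 0.36797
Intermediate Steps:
U(o, S) = 676
(2363118 + g)/(2662728 + U(-1364, -477)) = (2363118 - 1383072)/(2662728 + 676) = 980046/2663404 = 980046*(1/2663404) = 490023/1331702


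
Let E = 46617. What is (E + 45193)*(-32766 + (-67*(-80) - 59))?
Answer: -2521561650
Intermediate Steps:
(E + 45193)*(-32766 + (-67*(-80) - 59)) = (46617 + 45193)*(-32766 + (-67*(-80) - 59)) = 91810*(-32766 + (5360 - 59)) = 91810*(-32766 + 5301) = 91810*(-27465) = -2521561650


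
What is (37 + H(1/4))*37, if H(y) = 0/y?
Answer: 1369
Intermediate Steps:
H(y) = 0
(37 + H(1/4))*37 = (37 + 0)*37 = 37*37 = 1369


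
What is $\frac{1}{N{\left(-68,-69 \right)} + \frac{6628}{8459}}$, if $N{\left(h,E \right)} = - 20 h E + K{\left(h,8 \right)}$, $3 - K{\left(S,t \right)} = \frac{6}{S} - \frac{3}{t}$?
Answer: $- \frac{1150424}{107950902563} \approx -1.0657 \cdot 10^{-5}$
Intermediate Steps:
$K{\left(S,t \right)} = 3 - \frac{6}{S} + \frac{3}{t}$ ($K{\left(S,t \right)} = 3 - \left(\frac{6}{S} - \frac{3}{t}\right) = 3 - \left(- \frac{3}{t} + \frac{6}{S}\right) = 3 + \left(- \frac{6}{S} + \frac{3}{t}\right) = 3 - \frac{6}{S} + \frac{3}{t}$)
$N{\left(h,E \right)} = \frac{27}{8} - \frac{6}{h} - 20 E h$ ($N{\left(h,E \right)} = - 20 h E + \left(3 - \frac{6}{h} + \frac{3}{8}\right) = - 20 E h + \left(3 - \frac{6}{h} + 3 \cdot \frac{1}{8}\right) = - 20 E h + \left(3 - \frac{6}{h} + \frac{3}{8}\right) = - 20 E h + \left(\frac{27}{8} - \frac{6}{h}\right) = \frac{27}{8} - \frac{6}{h} - 20 E h$)
$\frac{1}{N{\left(-68,-69 \right)} + \frac{6628}{8459}} = \frac{1}{\left(\frac{27}{8} - \frac{6}{-68} - \left(-1380\right) \left(-68\right)\right) + \frac{6628}{8459}} = \frac{1}{\left(\frac{27}{8} - - \frac{3}{34} - 93840\right) + 6628 \cdot \frac{1}{8459}} = \frac{1}{\left(\frac{27}{8} + \frac{3}{34} - 93840\right) + \frac{6628}{8459}} = \frac{1}{- \frac{12761769}{136} + \frac{6628}{8459}} = \frac{1}{- \frac{107950902563}{1150424}} = - \frac{1150424}{107950902563}$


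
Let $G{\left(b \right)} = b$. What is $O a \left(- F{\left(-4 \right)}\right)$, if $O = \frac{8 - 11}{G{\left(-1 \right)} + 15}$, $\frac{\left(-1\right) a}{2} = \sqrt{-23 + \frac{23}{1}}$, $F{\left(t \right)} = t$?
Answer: $0$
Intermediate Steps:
$a = 0$ ($a = - 2 \sqrt{-23 + \frac{23}{1}} = - 2 \sqrt{-23 + 23 \cdot 1} = - 2 \sqrt{-23 + 23} = - 2 \sqrt{0} = \left(-2\right) 0 = 0$)
$O = - \frac{3}{14}$ ($O = \frac{8 - 11}{-1 + 15} = - \frac{3}{14} \approx -0.21429$)
$O a \left(- F{\left(-4 \right)}\right) = \left(- \frac{3}{14}\right) 0 \left(\left(-1\right) \left(-4\right)\right) = 0 \cdot 4 = 0$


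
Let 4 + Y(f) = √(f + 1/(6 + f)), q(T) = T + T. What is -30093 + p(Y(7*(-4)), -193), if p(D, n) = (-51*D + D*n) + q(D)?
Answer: -29125 - 11*I*√13574 ≈ -29125.0 - 1281.6*I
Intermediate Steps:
q(T) = 2*T
Y(f) = -4 + √(f + 1/(6 + f))
p(D, n) = -49*D + D*n (p(D, n) = (-51*D + D*n) + 2*D = -49*D + D*n)
-30093 + p(Y(7*(-4)), -193) = -30093 + (-4 + √((1 + (7*(-4))*(6 + 7*(-4)))/(6 + 7*(-4))))*(-49 - 193) = -30093 + (-4 + √((1 - 28*(6 - 28))/(6 - 28)))*(-242) = -30093 + (-4 + √((1 - 28*(-22))/(-22)))*(-242) = -30093 + (-4 + √(-(1 + 616)/22))*(-242) = -30093 + (-4 + √(-1/22*617))*(-242) = -30093 + (-4 + √(-617/22))*(-242) = -30093 + (-4 + I*√13574/22)*(-242) = -30093 + (968 - 11*I*√13574) = -29125 - 11*I*√13574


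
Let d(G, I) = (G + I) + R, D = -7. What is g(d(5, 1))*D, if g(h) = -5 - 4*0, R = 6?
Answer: 35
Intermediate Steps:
d(G, I) = 6 + G + I (d(G, I) = (G + I) + 6 = 6 + G + I)
g(h) = -5 (g(h) = -5 + 0 = -5)
g(d(5, 1))*D = -5*(-7) = 35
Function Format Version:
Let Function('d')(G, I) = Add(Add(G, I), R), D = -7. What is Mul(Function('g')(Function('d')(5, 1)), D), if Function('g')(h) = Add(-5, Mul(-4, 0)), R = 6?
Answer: 35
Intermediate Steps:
Function('d')(G, I) = Add(6, G, I) (Function('d')(G, I) = Add(Add(G, I), 6) = Add(6, G, I))
Function('g')(h) = -5 (Function('g')(h) = Add(-5, 0) = -5)
Mul(Function('g')(Function('d')(5, 1)), D) = Mul(-5, -7) = 35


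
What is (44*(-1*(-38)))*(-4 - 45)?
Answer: -81928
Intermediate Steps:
(44*(-1*(-38)))*(-4 - 45) = (44*38)*(-49) = 1672*(-49) = -81928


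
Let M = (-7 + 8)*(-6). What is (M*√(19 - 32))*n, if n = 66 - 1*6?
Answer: -360*I*√13 ≈ -1298.0*I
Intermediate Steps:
n = 60 (n = 66 - 6 = 60)
M = -6 (M = 1*(-6) = -6)
(M*√(19 - 32))*n = -6*√(19 - 32)*60 = -6*I*√13*60 = -360*I*√13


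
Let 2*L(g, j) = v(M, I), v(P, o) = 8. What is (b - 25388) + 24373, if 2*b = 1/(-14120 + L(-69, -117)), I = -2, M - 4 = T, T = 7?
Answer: -28655481/28232 ≈ -1015.0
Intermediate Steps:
M = 11 (M = 4 + 7 = 11)
L(g, j) = 4 (L(g, j) = (1/2)*8 = 4)
b = -1/28232 (b = 1/(2*(-14120 + 4)) = (1/2)/(-14116) = (1/2)*(-1/14116) = -1/28232 ≈ -3.5421e-5)
(b - 25388) + 24373 = (-1/28232 - 25388) + 24373 = -716754017/28232 + 24373 = -28655481/28232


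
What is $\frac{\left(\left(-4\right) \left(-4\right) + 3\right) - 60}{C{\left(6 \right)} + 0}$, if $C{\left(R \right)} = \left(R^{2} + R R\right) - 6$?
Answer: $- \frac{41}{66} \approx -0.62121$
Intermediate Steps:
$C{\left(R \right)} = -6 + 2 R^{2}$ ($C{\left(R \right)} = \left(R^{2} + R^{2}\right) - 6 = 2 R^{2} - 6 = -6 + 2 R^{2}$)
$\frac{\left(\left(-4\right) \left(-4\right) + 3\right) - 60}{C{\left(6 \right)} + 0} = \frac{\left(\left(-4\right) \left(-4\right) + 3\right) - 60}{\left(-6 + 2 \cdot 6^{2}\right) + 0} = \frac{\left(16 + 3\right) - 60}{\left(-6 + 2 \cdot 36\right) + 0} = \frac{19 - 60}{\left(-6 + 72\right) + 0} = \frac{1}{66 + 0} \left(-41\right) = \frac{1}{66} \left(-41\right) = - \frac{41}{66}$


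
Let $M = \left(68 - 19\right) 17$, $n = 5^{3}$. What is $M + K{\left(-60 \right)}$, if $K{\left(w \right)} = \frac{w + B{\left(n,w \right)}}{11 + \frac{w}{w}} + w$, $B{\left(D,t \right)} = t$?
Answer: $763$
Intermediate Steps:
$n = 125$
$M = 833$ ($M = 49 \cdot 17 = 833$)
$K{\left(w \right)} = \frac{7 w}{6}$ ($K{\left(w \right)} = \frac{w + w}{11 + \frac{w}{w}} + w = \frac{2 w}{11 + 1} + w = \frac{2 w}{12} + w = 2 w \frac{1}{12} + w = \frac{w}{6} + w = \frac{7 w}{6}$)
$M + K{\left(-60 \right)} = 833 + \frac{7}{6} \left(-60\right) = 833 - 70 = 763$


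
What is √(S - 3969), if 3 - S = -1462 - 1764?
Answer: 2*I*√185 ≈ 27.203*I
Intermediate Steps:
S = 3229 (S = 3 - (-1462 - 1764) = 3 - 1*(-3226) = 3 + 3226 = 3229)
√(S - 3969) = √(3229 - 3969) = √(-740) = 2*I*√185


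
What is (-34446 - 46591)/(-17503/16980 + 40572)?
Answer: -1376008260/688895057 ≈ -1.9974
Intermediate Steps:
(-34446 - 46591)/(-17503/16980 + 40572) = -81037/(-17503*1/16980 + 40572) = -81037/(-17503/16980 + 40572) = -81037/688895057/16980 = -81037*16980/688895057 = -1376008260/688895057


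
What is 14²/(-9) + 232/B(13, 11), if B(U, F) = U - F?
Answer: 848/9 ≈ 94.222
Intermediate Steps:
14²/(-9) + 232/B(13, 11) = 14²/(-9) + 232/(13 - 1*11) = 196*(-⅑) + 232/(13 - 11) = -196/9 + 232/2 = -196/9 + 232*(½) = -196/9 + 116 = 848/9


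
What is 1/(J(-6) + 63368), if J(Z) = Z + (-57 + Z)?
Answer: 1/63299 ≈ 1.5798e-5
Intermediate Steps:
J(Z) = -57 + 2*Z
1/(J(-6) + 63368) = 1/((-57 + 2*(-6)) + 63368) = 1/((-57 - 12) + 63368) = 1/(-69 + 63368) = 1/63299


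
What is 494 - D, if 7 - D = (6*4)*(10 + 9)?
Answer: 943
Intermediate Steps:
D = -449 (D = 7 - 6*4*(10 + 9) = 7 - 24*19 = 7 - 1*456 = 7 - 456 = -449)
494 - D = 494 - 1*(-449) = 494 + 449 = 943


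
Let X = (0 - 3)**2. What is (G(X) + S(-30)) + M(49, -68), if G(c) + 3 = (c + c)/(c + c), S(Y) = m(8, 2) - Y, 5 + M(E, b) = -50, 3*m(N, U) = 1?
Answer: -80/3 ≈ -26.667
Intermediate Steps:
X = 9 (X = (-3)**2 = 9)
m(N, U) = 1/3 (m(N, U) = (1/3)*1 = 1/3)
M(E, b) = -55 (M(E, b) = -5 - 50 = -55)
S(Y) = 1/3 - Y
G(c) = -2 (G(c) = -3 + (c + c)/(c + c) = -3 + (2*c)/((2*c)) = -3 + (2*c)*(1/(2*c)) = -3 + 1 = -2)
(G(X) + S(-30)) + M(49, -68) = (-2 + (1/3 - 1*(-30))) - 55 = (-2 + (1/3 + 30)) - 55 = (-2 + 91/3) - 55 = 85/3 - 55 = -80/3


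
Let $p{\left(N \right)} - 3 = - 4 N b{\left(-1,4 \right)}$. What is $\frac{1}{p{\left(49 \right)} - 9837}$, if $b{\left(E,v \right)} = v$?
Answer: $- \frac{1}{10618} \approx -9.418 \cdot 10^{-5}$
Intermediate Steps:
$p{\left(N \right)} = 3 - 16 N$ ($p{\left(N \right)} = 3 + - 4 N 4 = 3 - 16 N$)
$\frac{1}{p{\left(49 \right)} - 9837} = \frac{1}{\left(3 - 784\right) - 9837} = \frac{1}{-781 - 9837} = \frac{1}{-10618} = - \frac{1}{10618}$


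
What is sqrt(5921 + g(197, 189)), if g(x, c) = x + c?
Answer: sqrt(6307) ≈ 79.417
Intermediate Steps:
g(x, c) = c + x
sqrt(5921 + g(197, 189)) = sqrt(5921 + (189 + 197)) = sqrt(5921 + 386) = sqrt(6307)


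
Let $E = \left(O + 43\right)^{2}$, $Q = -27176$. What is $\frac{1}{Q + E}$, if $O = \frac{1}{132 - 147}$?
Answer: $- \frac{225}{5699864} \approx -3.9475 \cdot 10^{-5}$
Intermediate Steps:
$O = - \frac{1}{15}$ ($O = \frac{1}{-15} = - \frac{1}{15} \approx -0.066667$)
$E = \frac{414736}{225}$ ($E = \left(- \frac{1}{15} + 43\right)^{2} = \left(\frac{644}{15}\right)^{2} = \frac{414736}{225} \approx 1843.3$)
$\frac{1}{Q + E} = \frac{1}{-27176 + \frac{414736}{225}} = \frac{1}{- \frac{5699864}{225}} = - \frac{225}{5699864}$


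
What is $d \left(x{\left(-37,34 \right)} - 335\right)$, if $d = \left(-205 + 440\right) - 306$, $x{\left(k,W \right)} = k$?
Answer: $26412$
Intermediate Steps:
$d = -71$ ($d = 235 - 306 = -71$)
$d \left(x{\left(-37,34 \right)} - 335\right) = - 71 \left(-37 - 335\right) = \left(-71\right) \left(-372\right) = 26412$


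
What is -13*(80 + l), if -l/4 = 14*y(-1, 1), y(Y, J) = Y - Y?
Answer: -1040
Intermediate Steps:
y(Y, J) = 0
l = 0 (l = -56*0 = -4*0 = 0)
-13*(80 + l) = -13*(80 + 0) = -13*80 = -1040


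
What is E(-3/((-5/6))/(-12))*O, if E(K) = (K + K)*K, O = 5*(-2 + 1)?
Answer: -9/10 ≈ -0.90000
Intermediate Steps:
O = -5 (O = 5*(-1) = -5)
E(K) = 2*K**2 (E(K) = (2*K)*K = 2*K**2)
E(-3/((-5/6))/(-12))*O = (2*(-3/((-5/6))/(-12))**2)*(-5) = (2*(-3/((-5*1/6))*(-1/12))**2)*(-5) = (2*(-3/(-5/6)*(-1/12))**2)*(-5) = (2*(-3*(-6/5)*(-1/12))**2)*(-5) = (2*((18/5)*(-1/12))**2)*(-5) = (2*(-3/10)**2)*(-5) = (2*(9/100))*(-5) = (9/50)*(-5) = -9/10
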